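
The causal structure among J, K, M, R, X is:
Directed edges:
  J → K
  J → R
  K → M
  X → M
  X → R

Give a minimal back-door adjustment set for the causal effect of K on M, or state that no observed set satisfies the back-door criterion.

K→M: minimal back-door set ∅.

desc(K)\{K}={M}; candidates ⊆ {J,R,X}.
∅: K⊥M given ∅ in G with K→· removed — back-door holds.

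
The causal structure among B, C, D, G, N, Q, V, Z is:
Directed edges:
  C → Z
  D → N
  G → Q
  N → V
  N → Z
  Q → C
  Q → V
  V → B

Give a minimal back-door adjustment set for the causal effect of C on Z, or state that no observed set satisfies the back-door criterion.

C→Z: minimal back-door set ∅.

desc(C)\{C}={Z}; candidates ⊆ {B,D,G,N,Q,V}.
∅: C⊥Z given ∅ in G with C→· removed — back-door holds.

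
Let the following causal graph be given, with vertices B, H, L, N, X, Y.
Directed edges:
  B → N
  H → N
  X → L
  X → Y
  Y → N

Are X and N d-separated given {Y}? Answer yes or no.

Bayes-Ball from X | {Y} reaches {L}.
N ∉ reach(X|{Y}) ⇒ X ⊥ N | {Y}.

Yes — X ⊥ N | {Y}.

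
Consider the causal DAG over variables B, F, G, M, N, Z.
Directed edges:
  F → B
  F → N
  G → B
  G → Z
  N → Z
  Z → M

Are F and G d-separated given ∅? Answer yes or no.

Bayes-Ball from F | ∅ reaches {B,M,N,Z}.
G ∉ reach(F|∅) ⇒ F ⊥ G | ∅.

Yes — F ⊥ G | ∅.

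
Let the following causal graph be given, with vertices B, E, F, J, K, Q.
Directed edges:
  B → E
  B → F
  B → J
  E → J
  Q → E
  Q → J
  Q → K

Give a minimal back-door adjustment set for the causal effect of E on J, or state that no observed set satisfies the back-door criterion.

desc(E)\{E}={J}; candidates ⊆ {B,F,K,Q}.
size 0: {}; under {} E still reaches {B,F,J,K,Q} ∋ J.
size 1: {B}, {F}, {K} …(+1); under {B} E still reaches {J,K,Q} ∋ J.
{B,Q}: E⊥J given {B,Q} in G with E→· removed — back-door holds.

E→J: minimal back-door set {B, Q}.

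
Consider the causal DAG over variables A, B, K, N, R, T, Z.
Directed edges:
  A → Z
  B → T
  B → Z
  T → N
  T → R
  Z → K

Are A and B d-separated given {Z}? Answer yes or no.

No — A and B are d-connected given {Z}.

Bayes-Ball from A | {Z} reaches {B,N,R,T}.
B ∈ reach(A|{Z}) ⇒ A ⊥̸ B | {Z}.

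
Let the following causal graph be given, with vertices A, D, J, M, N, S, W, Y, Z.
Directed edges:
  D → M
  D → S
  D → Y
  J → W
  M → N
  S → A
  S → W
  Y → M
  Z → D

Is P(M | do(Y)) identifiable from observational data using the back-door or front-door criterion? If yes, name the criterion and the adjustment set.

P(M|do(Y)): backdoor, adjust for {D}.

desc(Y)\{Y}={M,N}; candidates ⊆ {A,D,J,S,W,Z}.
size 0: {}; under {} Y still reaches {A,D,M,N,S,W,Z} ∋ M.
{D}: Y⊥M given {D} in G with Y→· removed — back-door holds.
P(M|do(Y)) = Σ_{D} P(M|Y,D)·P(D).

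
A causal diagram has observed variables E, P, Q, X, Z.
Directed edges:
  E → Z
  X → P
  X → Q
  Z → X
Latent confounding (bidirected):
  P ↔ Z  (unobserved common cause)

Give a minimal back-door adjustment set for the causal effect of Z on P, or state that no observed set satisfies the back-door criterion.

Z→P: no observed back-door set.

desc(Z)\{Z}={P,Q,X}; candidates ⊆ {E}.
Z↔P: latent back-door arc(s) into Z.
size 0: {}; under {} Z still reaches {E,P} ∋ P.
size 1: {E}; under {E} Z still reaches {P} ∋ P.
Z↔P cannot be blocked by any observed set — no back-door set.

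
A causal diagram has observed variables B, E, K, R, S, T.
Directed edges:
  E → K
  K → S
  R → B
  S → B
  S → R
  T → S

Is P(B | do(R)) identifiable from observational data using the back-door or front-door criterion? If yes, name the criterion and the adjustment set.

desc(R)\{R}={B}; candidates ⊆ {E,K,S,T}.
size 0: {}; under {} R still reaches {B,E,K,S,T} ∋ B.
{S}: R⊥B given {S} in G with R→· removed — back-door holds.
P(B|do(R)) = Σ_{S} P(B|R,S)·P(S).

P(B|do(R)): backdoor, adjust for {S}.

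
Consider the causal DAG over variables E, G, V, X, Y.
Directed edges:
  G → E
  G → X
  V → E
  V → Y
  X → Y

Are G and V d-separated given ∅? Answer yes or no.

Bayes-Ball from G | ∅ reaches {E,X,Y}.
V ∉ reach(G|∅) ⇒ G ⊥ V | ∅.

Yes — G ⊥ V | ∅.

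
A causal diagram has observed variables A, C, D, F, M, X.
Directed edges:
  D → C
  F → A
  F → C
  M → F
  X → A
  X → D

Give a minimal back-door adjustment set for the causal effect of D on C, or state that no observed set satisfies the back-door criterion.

desc(D)\{D}={C}; candidates ⊆ {A,F,M,X}.
∅: D⊥C given ∅ in G with D→· removed — back-door holds.

D→C: minimal back-door set ∅.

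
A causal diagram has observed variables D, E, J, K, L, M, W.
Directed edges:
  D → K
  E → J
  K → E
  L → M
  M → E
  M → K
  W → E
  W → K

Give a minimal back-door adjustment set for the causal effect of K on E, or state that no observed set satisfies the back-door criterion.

K→E: minimal back-door set {M, W}.

desc(K)\{K}={E,J}; candidates ⊆ {D,L,M,W}.
size 0: {}; under {} K still reaches {D,E,J,L,M,W} ∋ E.
size 1: {D}, {L}, {M} …(+1); under {D} K still reaches {E,J,L,M,W} ∋ E.
{M,W}: K⊥E given {M,W} in G with K→· removed — back-door holds.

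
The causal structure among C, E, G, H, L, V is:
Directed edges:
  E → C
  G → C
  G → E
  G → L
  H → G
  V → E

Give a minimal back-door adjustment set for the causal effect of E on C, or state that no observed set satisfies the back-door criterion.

desc(E)\{E}={C}; candidates ⊆ {G,H,L,V}.
size 0: {}; under {} E still reaches {C,G,H,L,V} ∋ C.
{G}: E⊥C given {G} in G with E→· removed — back-door holds.

E→C: minimal back-door set {G}.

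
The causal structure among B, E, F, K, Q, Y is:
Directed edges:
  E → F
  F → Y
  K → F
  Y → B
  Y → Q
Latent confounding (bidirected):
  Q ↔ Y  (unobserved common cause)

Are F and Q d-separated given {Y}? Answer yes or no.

Bayes-Ball from F | {Y} reaches {E,K,Q}.
Q ∈ reach(F|{Y}) ⇒ F ⊥̸ Q | {Y}.

No — F and Q are d-connected given {Y}.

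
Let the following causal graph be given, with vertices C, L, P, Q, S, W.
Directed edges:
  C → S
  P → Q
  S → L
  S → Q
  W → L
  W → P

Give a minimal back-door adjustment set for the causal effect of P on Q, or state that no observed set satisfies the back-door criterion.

desc(P)\{P}={Q}; candidates ⊆ {C,L,S,W}.
∅: P⊥Q given ∅ in G with P→· removed — back-door holds.

P→Q: minimal back-door set ∅.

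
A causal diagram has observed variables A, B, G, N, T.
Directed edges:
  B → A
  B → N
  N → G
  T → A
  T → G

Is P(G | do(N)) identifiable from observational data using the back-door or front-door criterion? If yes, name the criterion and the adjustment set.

desc(N)\{N}={G}; candidates ⊆ {A,B,T}.
∅: N⊥G given ∅ in G with N→· removed — back-door holds.
P(G|do(N)) = P(G|N) — no adjustment needed.

P(G|do(N)): backdoor, adjust for ∅.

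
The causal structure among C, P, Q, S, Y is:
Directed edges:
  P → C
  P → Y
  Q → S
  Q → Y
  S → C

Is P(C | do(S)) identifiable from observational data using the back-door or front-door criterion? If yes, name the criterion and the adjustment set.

desc(S)\{S}={C}; candidates ⊆ {P,Q,Y}.
∅: S⊥C given ∅ in G with S→· removed — back-door holds.
P(C|do(S)) = P(C|S) — no adjustment needed.

P(C|do(S)): backdoor, adjust for ∅.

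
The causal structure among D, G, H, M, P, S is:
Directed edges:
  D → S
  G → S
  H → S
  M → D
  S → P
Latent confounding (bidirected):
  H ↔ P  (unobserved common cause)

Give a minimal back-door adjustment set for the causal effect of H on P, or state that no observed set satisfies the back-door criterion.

H→P: no observed back-door set.

desc(H)\{H}={P,S}; candidates ⊆ {D,G,M}.
H↔P: latent back-door arc(s) into H.
size 0: {}; under {} H still reaches {P} ∋ P.
size 1: {D}, {G}, {M}; under {D} H still reaches {P} ∋ P.
size 2: {D,G}, {D,M}, {G,M}; under {D,G} H still reaches {P} ∋ P.
H↔P cannot be blocked by any observed set — no back-door set.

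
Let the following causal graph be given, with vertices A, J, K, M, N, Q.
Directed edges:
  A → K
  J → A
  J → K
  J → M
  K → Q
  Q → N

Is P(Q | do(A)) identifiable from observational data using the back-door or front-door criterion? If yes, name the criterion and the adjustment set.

desc(A)\{A}={K,N,Q}; candidates ⊆ {J,M}.
size 0: {}; under {} A still reaches {J,K,M,N,Q} ∋ Q.
{J}: A⊥Q given {J} in G with A→· removed — back-door holds.
P(Q|do(A)) = Σ_{J} P(Q|A,J)·P(J).

P(Q|do(A)): backdoor, adjust for {J}.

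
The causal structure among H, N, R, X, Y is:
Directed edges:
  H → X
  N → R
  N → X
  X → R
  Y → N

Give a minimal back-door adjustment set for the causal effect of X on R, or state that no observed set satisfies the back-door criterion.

desc(X)\{X}={R}; candidates ⊆ {H,N,Y}.
size 0: {}; under {} X still reaches {H,N,R,Y} ∋ R.
{N}: X⊥R given {N} in G with X→· removed — back-door holds.

X→R: minimal back-door set {N}.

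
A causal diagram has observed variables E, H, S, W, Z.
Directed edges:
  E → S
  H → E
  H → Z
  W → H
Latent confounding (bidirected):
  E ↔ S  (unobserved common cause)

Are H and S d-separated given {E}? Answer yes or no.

No — H and S are d-connected given {E}.

Bayes-Ball from H | {E} reaches {S,W,Z}.
S ∈ reach(H|{E}) ⇒ H ⊥̸ S | {E}.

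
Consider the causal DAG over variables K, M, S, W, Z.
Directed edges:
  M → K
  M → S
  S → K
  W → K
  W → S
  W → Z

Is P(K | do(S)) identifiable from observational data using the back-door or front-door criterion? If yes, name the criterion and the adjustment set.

P(K|do(S)): backdoor, adjust for {M, W}.

desc(S)\{S}={K}; candidates ⊆ {M,W,Z}.
size 0: {}; under {} S still reaches {K,M,W,Z} ∋ K.
size 1: {M}, {W}, {Z}; under {M} S still reaches {K,W,Z} ∋ K.
{M,W}: S⊥K given {M,W} in G with S→· removed — back-door holds.
P(K|do(S)) = Σ_{M,W} P(K|S,M,W)·P(M,W).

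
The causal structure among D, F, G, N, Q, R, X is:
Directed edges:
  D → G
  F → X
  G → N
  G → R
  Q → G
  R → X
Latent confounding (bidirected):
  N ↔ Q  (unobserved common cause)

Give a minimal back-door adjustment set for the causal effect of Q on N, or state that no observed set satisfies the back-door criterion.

Q→N: no observed back-door set.

desc(Q)\{Q}={G,N,R,X}; candidates ⊆ {D,F}.
Q↔N: latent back-door arc(s) into Q.
size 0: {}; under {} Q still reaches {N} ∋ N.
size 1: {D}, {F}; under {D} Q still reaches {N} ∋ N.
size 2: {D,F}; under {D,F} Q still reaches {N} ∋ N.
Q↔N cannot be blocked by any observed set — no back-door set.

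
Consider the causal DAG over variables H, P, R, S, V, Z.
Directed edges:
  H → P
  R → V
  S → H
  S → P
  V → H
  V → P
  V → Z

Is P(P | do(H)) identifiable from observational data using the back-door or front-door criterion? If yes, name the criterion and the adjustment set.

P(P|do(H)): backdoor, adjust for {S, V}.

desc(H)\{H}={P}; candidates ⊆ {R,S,V,Z}.
size 0: {}; under {} H still reaches {P,R,S,V,Z} ∋ P.
size 1: {R}, {S}, {V} …(+1); under {R} H still reaches {P,S,V,Z} ∋ P.
{S,V}: H⊥P given {S,V} in G with H→· removed — back-door holds.
P(P|do(H)) = Σ_{S,V} P(P|H,S,V)·P(S,V).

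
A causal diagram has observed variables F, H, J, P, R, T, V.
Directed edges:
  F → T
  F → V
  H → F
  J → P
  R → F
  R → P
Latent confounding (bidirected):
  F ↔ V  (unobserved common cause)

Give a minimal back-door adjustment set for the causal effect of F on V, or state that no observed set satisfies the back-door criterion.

F→V: no observed back-door set.

desc(F)\{F}={T,V}; candidates ⊆ {H,J,P,R}.
F↔V: latent back-door arc(s) into F.
size 0: {}; under {} F still reaches {H,P,R,V} ∋ V.
size 1: {H}, {J}, {P} …(+1); under {H} F still reaches {P,R,V} ∋ V.
size 2: {H,J}, {H,P}, {H,R} …(+3); under {H,J} F still reaches {P,R,V} ∋ V.
F↔V cannot be blocked by any observed set — no back-door set.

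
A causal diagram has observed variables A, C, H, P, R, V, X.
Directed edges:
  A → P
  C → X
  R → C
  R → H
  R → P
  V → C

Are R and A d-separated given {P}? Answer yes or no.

Bayes-Ball from R | {P} reaches {A,C,H,X}.
A ∈ reach(R|{P}) ⇒ R ⊥̸ A | {P}.

No — R and A are d-connected given {P}.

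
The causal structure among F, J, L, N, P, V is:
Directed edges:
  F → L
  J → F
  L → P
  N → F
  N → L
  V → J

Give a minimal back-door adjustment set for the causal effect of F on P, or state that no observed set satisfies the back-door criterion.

desc(F)\{F}={L,P}; candidates ⊆ {J,N,V}.
size 0: {}; under {} F still reaches {J,L,N,P,V} ∋ P.
{N}: F⊥P given {N} in G with F→· removed — back-door holds.

F→P: minimal back-door set {N}.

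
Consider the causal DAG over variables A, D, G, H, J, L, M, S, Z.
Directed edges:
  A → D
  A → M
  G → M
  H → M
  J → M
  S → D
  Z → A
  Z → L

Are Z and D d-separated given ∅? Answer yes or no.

Bayes-Ball from Z | ∅ reaches {A,D,L,M}.
D ∈ reach(Z|∅) ⇒ Z ⊥̸ D | ∅.

No — Z and D are d-connected given ∅.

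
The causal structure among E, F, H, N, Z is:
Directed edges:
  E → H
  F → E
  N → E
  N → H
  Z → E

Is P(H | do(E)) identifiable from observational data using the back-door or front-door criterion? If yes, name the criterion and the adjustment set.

P(H|do(E)): backdoor, adjust for {N}.

desc(E)\{E}={H}; candidates ⊆ {F,N,Z}.
size 0: {}; under {} E still reaches {F,H,N,Z} ∋ H.
{N}: E⊥H given {N} in G with E→· removed — back-door holds.
P(H|do(E)) = Σ_{N} P(H|E,N)·P(N).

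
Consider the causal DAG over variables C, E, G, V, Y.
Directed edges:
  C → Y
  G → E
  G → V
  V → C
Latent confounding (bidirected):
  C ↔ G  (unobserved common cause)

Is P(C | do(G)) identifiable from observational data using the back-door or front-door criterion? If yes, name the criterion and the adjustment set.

desc(G)\{G}={C,E,V,Y}; candidates ⊆ {—}.
G↔C: latent back-door arc(s) into G.
size 0: {}; under {} G still reaches {C,Y} ∋ C.
G↔C cannot be blocked by any observed set — no back-door set.
{V}: (i) intercepts every directed G→C path; (ii) no back-door G→{V}; (iii) {G} blocks every back-door {V}→C. Front-door holds.
P(C|do(G)) = Σ_{V} P(V|G) Σ_{G'} P(C|V,G')P(G').

P(C|do(G)): frontdoor, adjust for {V}.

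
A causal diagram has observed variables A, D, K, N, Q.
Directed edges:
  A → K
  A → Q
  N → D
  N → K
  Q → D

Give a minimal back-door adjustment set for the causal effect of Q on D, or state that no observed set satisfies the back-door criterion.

desc(Q)\{Q}={D}; candidates ⊆ {A,K,N}.
∅: Q⊥D given ∅ in G with Q→· removed — back-door holds.

Q→D: minimal back-door set ∅.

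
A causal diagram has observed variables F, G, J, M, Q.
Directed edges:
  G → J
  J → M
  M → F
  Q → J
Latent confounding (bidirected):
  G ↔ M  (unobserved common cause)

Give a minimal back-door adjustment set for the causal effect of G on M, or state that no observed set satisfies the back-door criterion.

desc(G)\{G}={F,J,M}; candidates ⊆ {Q}.
G↔M: latent back-door arc(s) into G.
size 0: {}; under {} G still reaches {F,M} ∋ M.
size 1: {Q}; under {Q} G still reaches {F,M} ∋ M.
G↔M cannot be blocked by any observed set — no back-door set.

G→M: no observed back-door set.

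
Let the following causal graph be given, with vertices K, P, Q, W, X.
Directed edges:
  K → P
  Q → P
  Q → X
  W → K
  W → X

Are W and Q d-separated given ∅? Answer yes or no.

Yes — W ⊥ Q | ∅.

Bayes-Ball from W | ∅ reaches {K,P,X}.
Q ∉ reach(W|∅) ⇒ W ⊥ Q | ∅.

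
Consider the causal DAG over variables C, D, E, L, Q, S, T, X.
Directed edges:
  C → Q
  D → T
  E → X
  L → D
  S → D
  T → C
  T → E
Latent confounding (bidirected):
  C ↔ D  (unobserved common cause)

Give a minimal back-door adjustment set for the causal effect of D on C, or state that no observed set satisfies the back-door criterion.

desc(D)\{D}={C,E,Q,T,X}; candidates ⊆ {L,S}.
D↔C: latent back-door arc(s) into D.
size 0: {}; under {} D still reaches {C,L,Q,S} ∋ C.
size 1: {L}, {S}; under {L} D still reaches {C,Q,S} ∋ C.
size 2: {L,S}; under {L,S} D still reaches {C,Q} ∋ C.
D↔C cannot be blocked by any observed set — no back-door set.

D→C: no observed back-door set.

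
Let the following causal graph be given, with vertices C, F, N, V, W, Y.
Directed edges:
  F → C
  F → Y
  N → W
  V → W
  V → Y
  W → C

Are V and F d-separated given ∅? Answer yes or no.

Bayes-Ball from V | ∅ reaches {C,W,Y}.
F ∉ reach(V|∅) ⇒ V ⊥ F | ∅.

Yes — V ⊥ F | ∅.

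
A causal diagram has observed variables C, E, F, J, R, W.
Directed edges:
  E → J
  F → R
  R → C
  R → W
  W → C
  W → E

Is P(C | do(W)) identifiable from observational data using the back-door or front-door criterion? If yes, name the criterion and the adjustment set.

desc(W)\{W}={C,E,J}; candidates ⊆ {F,R}.
size 0: {}; under {} W still reaches {C,F,R} ∋ C.
{R}: W⊥C given {R} in G with W→· removed — back-door holds.
P(C|do(W)) = Σ_{R} P(C|W,R)·P(R).

P(C|do(W)): backdoor, adjust for {R}.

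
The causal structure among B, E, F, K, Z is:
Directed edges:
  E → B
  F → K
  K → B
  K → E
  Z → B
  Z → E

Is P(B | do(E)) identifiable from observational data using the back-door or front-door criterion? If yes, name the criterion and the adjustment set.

desc(E)\{E}={B}; candidates ⊆ {F,K,Z}.
size 0: {}; under {} E still reaches {B,F,K,Z} ∋ B.
size 1: {F}, {K}, {Z}; under {F} E still reaches {B,K,Z} ∋ B.
{K,Z}: E⊥B given {K,Z} in G with E→· removed — back-door holds.
P(B|do(E)) = Σ_{K,Z} P(B|E,K,Z)·P(K,Z).

P(B|do(E)): backdoor, adjust for {K, Z}.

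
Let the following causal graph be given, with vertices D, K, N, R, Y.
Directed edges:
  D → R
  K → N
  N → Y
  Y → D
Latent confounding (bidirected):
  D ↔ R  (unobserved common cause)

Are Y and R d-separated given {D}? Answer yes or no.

No — Y and R are d-connected given {D}.

Bayes-Ball from Y | {D} reaches {K,N,R}.
R ∈ reach(Y|{D}) ⇒ Y ⊥̸ R | {D}.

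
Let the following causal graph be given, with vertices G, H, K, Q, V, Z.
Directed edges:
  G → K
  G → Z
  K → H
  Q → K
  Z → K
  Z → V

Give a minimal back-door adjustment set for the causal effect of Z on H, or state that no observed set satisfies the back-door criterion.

desc(Z)\{Z}={H,K,V}; candidates ⊆ {G,Q}.
size 0: {}; under {} Z still reaches {G,H,K} ∋ H.
{G}: Z⊥H given {G} in G with Z→· removed — back-door holds.

Z→H: minimal back-door set {G}.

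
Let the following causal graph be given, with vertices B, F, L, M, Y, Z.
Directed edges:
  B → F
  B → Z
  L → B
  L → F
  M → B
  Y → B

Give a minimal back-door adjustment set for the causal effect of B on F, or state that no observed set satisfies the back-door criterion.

desc(B)\{B}={F,Z}; candidates ⊆ {L,M,Y}.
size 0: {}; under {} B still reaches {F,L,M,Y} ∋ F.
{L}: B⊥F given {L} in G with B→· removed — back-door holds.

B→F: minimal back-door set {L}.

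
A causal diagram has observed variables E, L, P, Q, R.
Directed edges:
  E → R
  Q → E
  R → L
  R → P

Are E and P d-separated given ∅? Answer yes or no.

Bayes-Ball from E | ∅ reaches {L,P,Q,R}.
P ∈ reach(E|∅) ⇒ E ⊥̸ P | ∅.

No — E and P are d-connected given ∅.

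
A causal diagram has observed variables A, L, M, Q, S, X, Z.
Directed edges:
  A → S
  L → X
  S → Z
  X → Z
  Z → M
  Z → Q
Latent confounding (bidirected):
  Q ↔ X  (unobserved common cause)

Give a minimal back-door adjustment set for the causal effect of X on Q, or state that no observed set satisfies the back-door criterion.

X→Q: no observed back-door set.

desc(X)\{X}={M,Q,Z}; candidates ⊆ {A,L,S}.
X↔Q: latent back-door arc(s) into X.
size 0: {}; under {} X still reaches {L,Q} ∋ Q.
size 1: {A}, {L}, {S}; under {A} X still reaches {L,Q} ∋ Q.
size 2: {A,L}, {A,S}, {L,S}; under {A,L} X still reaches {Q} ∋ Q.
X↔Q cannot be blocked by any observed set — no back-door set.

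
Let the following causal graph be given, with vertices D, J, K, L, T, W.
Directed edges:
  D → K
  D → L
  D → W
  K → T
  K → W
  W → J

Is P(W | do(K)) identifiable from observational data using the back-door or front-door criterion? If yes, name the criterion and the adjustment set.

P(W|do(K)): backdoor, adjust for {D}.

desc(K)\{K}={J,T,W}; candidates ⊆ {D,L}.
size 0: {}; under {} K still reaches {D,J,L,W} ∋ W.
{D}: K⊥W given {D} in G with K→· removed — back-door holds.
P(W|do(K)) = Σ_{D} P(W|K,D)·P(D).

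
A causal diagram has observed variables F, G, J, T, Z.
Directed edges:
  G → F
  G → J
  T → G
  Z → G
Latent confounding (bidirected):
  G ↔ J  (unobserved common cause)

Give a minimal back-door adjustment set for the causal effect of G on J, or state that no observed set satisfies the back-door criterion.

desc(G)\{G}={F,J}; candidates ⊆ {T,Z}.
G↔J: latent back-door arc(s) into G.
size 0: {}; under {} G still reaches {J,T,Z} ∋ J.
size 1: {T}, {Z}; under {T} G still reaches {J,Z} ∋ J.
size 2: {T,Z}; under {T,Z} G still reaches {J} ∋ J.
G↔J cannot be blocked by any observed set — no back-door set.

G→J: no observed back-door set.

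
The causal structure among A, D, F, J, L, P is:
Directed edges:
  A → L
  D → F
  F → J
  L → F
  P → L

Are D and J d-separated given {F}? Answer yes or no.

Yes — D ⊥ J | {F}.

Bayes-Ball from D | {F} reaches {A,L,P}.
J ∉ reach(D|{F}) ⇒ D ⊥ J | {F}.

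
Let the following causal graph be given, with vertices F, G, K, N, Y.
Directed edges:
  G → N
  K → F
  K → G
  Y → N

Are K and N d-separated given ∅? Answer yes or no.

Bayes-Ball from K | ∅ reaches {F,G,N}.
N ∈ reach(K|∅) ⇒ K ⊥̸ N | ∅.

No — K and N are d-connected given ∅.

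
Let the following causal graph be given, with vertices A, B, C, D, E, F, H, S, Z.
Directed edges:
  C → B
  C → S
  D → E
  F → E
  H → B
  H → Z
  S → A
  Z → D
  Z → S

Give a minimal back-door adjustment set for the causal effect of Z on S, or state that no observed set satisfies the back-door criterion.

Z→S: minimal back-door set ∅.

desc(Z)\{Z}={A,D,E,S}; candidates ⊆ {B,C,F,H}.
∅: Z⊥S given ∅ in G with Z→· removed — back-door holds.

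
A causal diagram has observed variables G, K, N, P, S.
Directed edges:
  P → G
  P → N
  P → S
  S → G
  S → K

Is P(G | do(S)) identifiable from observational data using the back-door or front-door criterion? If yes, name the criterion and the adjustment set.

desc(S)\{S}={G,K}; candidates ⊆ {N,P}.
size 0: {}; under {} S still reaches {G,N,P} ∋ G.
{P}: S⊥G given {P} in G with S→· removed — back-door holds.
P(G|do(S)) = Σ_{P} P(G|S,P)·P(P).

P(G|do(S)): backdoor, adjust for {P}.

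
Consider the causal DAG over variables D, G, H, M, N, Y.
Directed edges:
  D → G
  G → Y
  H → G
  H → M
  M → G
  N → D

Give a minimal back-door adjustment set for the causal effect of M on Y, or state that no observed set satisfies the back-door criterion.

desc(M)\{M}={G,Y}; candidates ⊆ {D,H,N}.
size 0: {}; under {} M still reaches {G,H,Y} ∋ Y.
{H}: M⊥Y given {H} in G with M→· removed — back-door holds.

M→Y: minimal back-door set {H}.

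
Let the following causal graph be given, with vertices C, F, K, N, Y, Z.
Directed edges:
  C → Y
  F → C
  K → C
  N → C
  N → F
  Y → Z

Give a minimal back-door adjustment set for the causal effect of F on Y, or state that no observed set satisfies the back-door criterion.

desc(F)\{F}={C,Y,Z}; candidates ⊆ {K,N}.
size 0: {}; under {} F still reaches {C,N,Y,Z} ∋ Y.
{N}: F⊥Y given {N} in G with F→· removed — back-door holds.

F→Y: minimal back-door set {N}.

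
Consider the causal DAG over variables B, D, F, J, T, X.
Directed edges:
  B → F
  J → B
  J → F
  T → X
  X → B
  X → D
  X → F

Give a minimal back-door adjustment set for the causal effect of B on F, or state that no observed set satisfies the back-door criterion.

desc(B)\{B}={F}; candidates ⊆ {D,J,T,X}.
size 0: {}; under {} B still reaches {D,F,J,T,X} ∋ F.
size 1: {D}, {J}, {T} …(+1); under {D} B still reaches {F,J,T,X} ∋ F.
{J,X}: B⊥F given {J,X} in G with B→· removed — back-door holds.

B→F: minimal back-door set {J, X}.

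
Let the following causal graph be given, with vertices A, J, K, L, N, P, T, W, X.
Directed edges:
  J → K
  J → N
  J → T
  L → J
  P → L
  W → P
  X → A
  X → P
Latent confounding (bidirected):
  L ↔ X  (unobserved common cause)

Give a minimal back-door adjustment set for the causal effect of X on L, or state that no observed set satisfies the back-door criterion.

X→L: no observed back-door set.

desc(X)\{X}={A,J,K,L,N,P,T}; candidates ⊆ {W}.
X↔L: latent back-door arc(s) into X.
size 0: {}; under {} X still reaches {J,K,L,N,T} ∋ L.
size 1: {W}; under {W} X still reaches {J,K,L,N,T} ∋ L.
X↔L cannot be blocked by any observed set — no back-door set.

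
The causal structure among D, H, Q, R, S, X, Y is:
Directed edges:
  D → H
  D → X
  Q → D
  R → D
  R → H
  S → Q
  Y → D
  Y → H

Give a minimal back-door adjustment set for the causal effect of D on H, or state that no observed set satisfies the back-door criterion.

desc(D)\{D}={H,X}; candidates ⊆ {Q,R,S,Y}.
size 0: {}; under {} D still reaches {H,Q,R,S,Y} ∋ H.
size 1: {Q}, {R}, {S} …(+1); under {Q} D still reaches {H,R,Y} ∋ H.
{R,Y}: D⊥H given {R,Y} in G with D→· removed — back-door holds.

D→H: minimal back-door set {R, Y}.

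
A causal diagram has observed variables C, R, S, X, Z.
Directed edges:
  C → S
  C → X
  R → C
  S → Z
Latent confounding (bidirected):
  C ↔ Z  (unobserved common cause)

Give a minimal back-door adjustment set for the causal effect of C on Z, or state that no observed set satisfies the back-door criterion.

desc(C)\{C}={S,X,Z}; candidates ⊆ {R}.
C↔Z: latent back-door arc(s) into C.
size 0: {}; under {} C still reaches {R,Z} ∋ Z.
size 1: {R}; under {R} C still reaches {Z} ∋ Z.
C↔Z cannot be blocked by any observed set — no back-door set.

C→Z: no observed back-door set.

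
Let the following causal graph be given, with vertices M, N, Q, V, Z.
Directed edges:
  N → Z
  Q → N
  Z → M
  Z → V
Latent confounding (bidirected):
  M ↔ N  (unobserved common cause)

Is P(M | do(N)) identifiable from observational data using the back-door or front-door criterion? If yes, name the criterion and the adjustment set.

P(M|do(N)): frontdoor, adjust for {Z}.

desc(N)\{N}={M,V,Z}; candidates ⊆ {Q}.
N↔M: latent back-door arc(s) into N.
size 0: {}; under {} N still reaches {M,Q} ∋ M.
size 1: {Q}; under {Q} N still reaches {M} ∋ M.
N↔M cannot be blocked by any observed set — no back-door set.
{Z}: (i) intercepts every directed N→M path; (ii) no back-door N→{Z}; (iii) {N} blocks every back-door {Z}→M. Front-door holds.
P(M|do(N)) = Σ_{Z} P(Z|N) Σ_{N'} P(M|Z,N')P(N').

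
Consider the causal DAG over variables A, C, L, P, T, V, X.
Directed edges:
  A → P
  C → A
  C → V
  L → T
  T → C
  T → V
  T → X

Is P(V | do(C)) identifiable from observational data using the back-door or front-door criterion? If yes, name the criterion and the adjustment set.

P(V|do(C)): backdoor, adjust for {T}.

desc(C)\{C}={A,P,V}; candidates ⊆ {L,T,X}.
size 0: {}; under {} C still reaches {L,T,V,X} ∋ V.
{T}: C⊥V given {T} in G with C→· removed — back-door holds.
P(V|do(C)) = Σ_{T} P(V|C,T)·P(T).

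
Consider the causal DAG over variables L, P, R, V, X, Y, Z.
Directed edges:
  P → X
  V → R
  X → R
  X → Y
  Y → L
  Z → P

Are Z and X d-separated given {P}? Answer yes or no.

Yes — Z ⊥ X | {P}.

Bayes-Ball from Z | {P} reaches ∅.
X ∉ reach(Z|{P}) ⇒ Z ⊥ X | {P}.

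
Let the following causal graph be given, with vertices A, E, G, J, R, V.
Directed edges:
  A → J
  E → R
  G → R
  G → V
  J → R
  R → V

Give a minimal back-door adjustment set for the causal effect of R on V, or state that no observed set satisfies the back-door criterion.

desc(R)\{R}={V}; candidates ⊆ {A,E,G,J}.
size 0: {}; under {} R still reaches {A,E,G,J,V} ∋ V.
{G}: R⊥V given {G} in G with R→· removed — back-door holds.

R→V: minimal back-door set {G}.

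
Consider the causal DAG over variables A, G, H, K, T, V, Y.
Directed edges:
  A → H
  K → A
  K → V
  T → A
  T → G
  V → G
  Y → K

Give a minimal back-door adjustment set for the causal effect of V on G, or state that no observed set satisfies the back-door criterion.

desc(V)\{V}={G}; candidates ⊆ {A,H,K,T,Y}.
∅: V⊥G given ∅ in G with V→· removed — back-door holds.

V→G: minimal back-door set ∅.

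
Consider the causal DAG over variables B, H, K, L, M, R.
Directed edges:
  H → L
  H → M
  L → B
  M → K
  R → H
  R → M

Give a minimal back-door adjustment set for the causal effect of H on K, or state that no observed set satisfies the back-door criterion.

H→K: minimal back-door set {R}.

desc(H)\{H}={B,K,L,M}; candidates ⊆ {R}.
size 0: {}; under {} H still reaches {K,M,R} ∋ K.
{R}: H⊥K given {R} in G with H→· removed — back-door holds.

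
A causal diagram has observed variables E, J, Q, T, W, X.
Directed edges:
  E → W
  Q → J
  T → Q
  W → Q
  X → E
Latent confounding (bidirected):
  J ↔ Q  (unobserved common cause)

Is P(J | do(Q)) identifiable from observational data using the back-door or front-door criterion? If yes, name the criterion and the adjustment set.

desc(Q)\{Q}={J}; candidates ⊆ {E,T,W,X}.
Q↔J: latent back-door arc(s) into Q.
size 0: {}; under {} Q still reaches {E,J,T,W,X} ∋ J.
size 1: {E}, {T}, {W} …(+1); under {E} Q still reaches {J,T,W} ∋ J.
size 2: {E,T}, {E,W}, {E,X} …(+3); under {E,T} Q still reaches {J,W} ∋ J.
Q↔J cannot be blocked by any observed set — no back-door set.
No mediator lies on a directed Q→…→J path.
Neither criterion identifies P(J|do(Q)) in this graph.

P(J|do(Q)): not identifiable (no BD/FD set).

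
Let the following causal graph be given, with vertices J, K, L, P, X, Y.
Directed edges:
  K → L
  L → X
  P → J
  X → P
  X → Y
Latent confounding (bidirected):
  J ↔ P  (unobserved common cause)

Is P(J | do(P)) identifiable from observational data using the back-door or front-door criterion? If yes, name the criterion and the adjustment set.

desc(P)\{P}={J}; candidates ⊆ {K,L,X,Y}.
P↔J: latent back-door arc(s) into P.
size 0: {}; under {} P still reaches {J,K,L,X,Y} ∋ J.
size 1: {K}, {L}, {X} …(+1); under {K} P still reaches {J,L,X,Y} ∋ J.
size 2: {K,L}, {K,X}, {K,Y} …(+3); under {K,L} P still reaches {J,X,Y} ∋ J.
P↔J cannot be blocked by any observed set — no back-door set.
No mediator lies on a directed P→…→J path.
Neither criterion identifies P(J|do(P)) in this graph.

P(J|do(P)): not identifiable (no BD/FD set).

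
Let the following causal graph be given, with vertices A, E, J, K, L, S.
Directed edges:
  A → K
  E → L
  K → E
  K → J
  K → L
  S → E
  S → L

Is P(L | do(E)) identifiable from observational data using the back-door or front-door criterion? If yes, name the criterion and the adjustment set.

P(L|do(E)): backdoor, adjust for {K, S}.

desc(E)\{E}={L}; candidates ⊆ {A,J,K,S}.
size 0: {}; under {} E still reaches {A,J,K,L,S} ∋ L.
size 1: {A}, {J}, {K} …(+1); under {A} E still reaches {J,K,L,S} ∋ L.
{K,S}: E⊥L given {K,S} in G with E→· removed — back-door holds.
P(L|do(E)) = Σ_{K,S} P(L|E,K,S)·P(K,S).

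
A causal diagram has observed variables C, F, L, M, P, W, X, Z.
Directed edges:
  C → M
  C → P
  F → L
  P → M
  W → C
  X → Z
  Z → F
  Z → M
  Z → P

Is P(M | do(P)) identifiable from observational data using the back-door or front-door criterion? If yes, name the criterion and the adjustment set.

desc(P)\{P}={M}; candidates ⊆ {C,F,L,W,X,Z}.
size 0: {}; under {} P still reaches {C,F,L,M,W,X,Z} ∋ M.
size 1: {C}, {F}, {L} …(+3); under {C} P still reaches {F,L,M,X,Z} ∋ M.
{C,Z}: P⊥M given {C,Z} in G with P→· removed — back-door holds.
P(M|do(P)) = Σ_{C,Z} P(M|P,C,Z)·P(C,Z).

P(M|do(P)): backdoor, adjust for {C, Z}.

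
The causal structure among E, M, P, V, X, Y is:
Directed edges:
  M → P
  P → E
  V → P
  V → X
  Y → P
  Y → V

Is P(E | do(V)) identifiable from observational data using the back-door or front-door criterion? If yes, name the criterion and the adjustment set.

desc(V)\{V}={E,P,X}; candidates ⊆ {M,Y}.
size 0: {}; under {} V still reaches {E,P,Y} ∋ E.
{Y}: V⊥E given {Y} in G with V→· removed — back-door holds.
P(E|do(V)) = Σ_{Y} P(E|V,Y)·P(Y).

P(E|do(V)): backdoor, adjust for {Y}.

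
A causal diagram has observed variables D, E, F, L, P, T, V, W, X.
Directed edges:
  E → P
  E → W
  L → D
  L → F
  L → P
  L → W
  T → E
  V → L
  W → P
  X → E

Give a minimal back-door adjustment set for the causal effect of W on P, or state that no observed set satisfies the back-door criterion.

desc(W)\{W}={P}; candidates ⊆ {D,E,F,L,T,V,X}.
size 0: {}; under {} W still reaches {D,E,F,L,P,T,V,X} ∋ P.
size 1: {D}, {E}, {F} …(+4); under {D} W still reaches {E,F,L,P,T,V,X} ∋ P.
{E,L}: W⊥P given {E,L} in G with W→· removed — back-door holds.

W→P: minimal back-door set {E, L}.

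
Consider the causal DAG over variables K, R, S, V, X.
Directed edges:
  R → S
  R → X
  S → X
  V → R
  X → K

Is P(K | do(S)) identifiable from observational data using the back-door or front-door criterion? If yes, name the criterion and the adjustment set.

desc(S)\{S}={K,X}; candidates ⊆ {R,V}.
size 0: {}; under {} S still reaches {K,R,V,X} ∋ K.
{R}: S⊥K given {R} in G with S→· removed — back-door holds.
P(K|do(S)) = Σ_{R} P(K|S,R)·P(R).

P(K|do(S)): backdoor, adjust for {R}.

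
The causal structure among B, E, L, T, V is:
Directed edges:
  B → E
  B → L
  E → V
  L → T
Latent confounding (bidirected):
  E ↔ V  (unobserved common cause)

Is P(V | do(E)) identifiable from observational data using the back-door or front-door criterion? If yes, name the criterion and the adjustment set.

P(V|do(E)): not identifiable (no BD/FD set).

desc(E)\{E}={V}; candidates ⊆ {B,L,T}.
E↔V: latent back-door arc(s) into E.
size 0: {}; under {} E still reaches {B,L,T,V} ∋ V.
size 1: {B}, {L}, {T}; under {B} E still reaches {V} ∋ V.
size 2: {B,L}, {B,T}, {L,T}; under {B,L} E still reaches {V} ∋ V.
E↔V cannot be blocked by any observed set — no back-door set.
No mediator lies on a directed E→…→V path.
Neither criterion identifies P(V|do(E)) in this graph.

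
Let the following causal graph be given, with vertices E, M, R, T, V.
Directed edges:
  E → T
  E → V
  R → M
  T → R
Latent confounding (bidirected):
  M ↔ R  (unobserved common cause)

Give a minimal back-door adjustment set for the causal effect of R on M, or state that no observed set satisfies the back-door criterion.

desc(R)\{R}={M}; candidates ⊆ {E,T,V}.
R↔M: latent back-door arc(s) into R.
size 0: {}; under {} R still reaches {E,M,T,V} ∋ M.
size 1: {E}, {T}, {V}; under {E} R still reaches {M,T} ∋ M.
size 2: {E,T}, {E,V}, {T,V}; under {E,T} R still reaches {M} ∋ M.
R↔M cannot be blocked by any observed set — no back-door set.

R→M: no observed back-door set.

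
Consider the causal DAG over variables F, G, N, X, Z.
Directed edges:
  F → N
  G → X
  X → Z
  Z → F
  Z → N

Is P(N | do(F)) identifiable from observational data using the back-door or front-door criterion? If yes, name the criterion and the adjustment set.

desc(F)\{F}={N}; candidates ⊆ {G,X,Z}.
size 0: {}; under {} F still reaches {G,N,X,Z} ∋ N.
{Z}: F⊥N given {Z} in G with F→· removed — back-door holds.
P(N|do(F)) = Σ_{Z} P(N|F,Z)·P(Z).

P(N|do(F)): backdoor, adjust for {Z}.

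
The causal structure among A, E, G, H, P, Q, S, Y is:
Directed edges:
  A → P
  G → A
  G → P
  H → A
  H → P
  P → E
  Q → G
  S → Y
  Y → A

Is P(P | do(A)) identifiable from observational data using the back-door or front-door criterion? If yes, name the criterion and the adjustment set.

desc(A)\{A}={E,P}; candidates ⊆ {G,H,Q,S,Y}.
size 0: {}; under {} A still reaches {E,G,H,P,Q,S,Y} ∋ P.
size 1: {G}, {H}, {Q} …(+2); under {G} A still reaches {E,H,P,S,Y} ∋ P.
{G,H}: A⊥P given {G,H} in G with A→· removed — back-door holds.
P(P|do(A)) = Σ_{G,H} P(P|A,G,H)·P(G,H).

P(P|do(A)): backdoor, adjust for {G, H}.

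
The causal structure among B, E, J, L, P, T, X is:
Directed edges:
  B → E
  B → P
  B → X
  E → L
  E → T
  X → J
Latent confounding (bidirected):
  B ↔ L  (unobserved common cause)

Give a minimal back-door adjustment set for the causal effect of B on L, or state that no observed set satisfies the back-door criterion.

B→L: no observed back-door set.

desc(B)\{B}={E,J,L,P,T,X}; candidates ⊆ {—}.
B↔L: latent back-door arc(s) into B.
size 0: {}; under {} B still reaches {L} ∋ L.
B↔L cannot be blocked by any observed set — no back-door set.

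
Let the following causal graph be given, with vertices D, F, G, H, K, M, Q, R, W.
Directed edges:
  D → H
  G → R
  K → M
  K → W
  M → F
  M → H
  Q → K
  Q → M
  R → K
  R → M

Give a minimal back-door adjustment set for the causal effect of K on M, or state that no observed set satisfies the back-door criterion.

K→M: minimal back-door set {Q, R}.

desc(K)\{K}={F,H,M,W}; candidates ⊆ {D,G,Q,R}.
size 0: {}; under {} K still reaches {F,G,H,M,Q,R} ∋ M.
size 1: {D}, {G}, {Q} …(+1); under {D} K still reaches {F,G,H,M,Q,R} ∋ M.
{Q,R}: K⊥M given {Q,R} in G with K→· removed — back-door holds.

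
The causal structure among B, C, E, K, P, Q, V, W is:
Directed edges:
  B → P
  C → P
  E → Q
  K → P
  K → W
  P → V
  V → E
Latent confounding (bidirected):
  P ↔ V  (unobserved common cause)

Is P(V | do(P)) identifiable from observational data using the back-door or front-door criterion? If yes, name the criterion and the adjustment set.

P(V|do(P)): not identifiable (no BD/FD set).

desc(P)\{P}={E,Q,V}; candidates ⊆ {B,C,K,W}.
P↔V: latent back-door arc(s) into P.
size 0: {}; under {} P still reaches {B,C,E,K,Q,V,W} ∋ V.
size 1: {B}, {C}, {K} …(+1); under {B} P still reaches {C,E,K,Q,V,W} ∋ V.
size 2: {B,C}, {B,K}, {B,W} …(+3); under {B,C} P still reaches {E,K,Q,V,W} ∋ V.
P↔V cannot be blocked by any observed set — no back-door set.
No mediator lies on a directed P→…→V path.
Neither criterion identifies P(V|do(P)) in this graph.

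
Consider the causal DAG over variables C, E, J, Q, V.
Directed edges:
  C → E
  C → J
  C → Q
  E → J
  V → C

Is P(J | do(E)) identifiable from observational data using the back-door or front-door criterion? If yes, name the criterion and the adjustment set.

desc(E)\{E}={J}; candidates ⊆ {C,Q,V}.
size 0: {}; under {} E still reaches {C,J,Q,V} ∋ J.
{C}: E⊥J given {C} in G with E→· removed — back-door holds.
P(J|do(E)) = Σ_{C} P(J|E,C)·P(C).

P(J|do(E)): backdoor, adjust for {C}.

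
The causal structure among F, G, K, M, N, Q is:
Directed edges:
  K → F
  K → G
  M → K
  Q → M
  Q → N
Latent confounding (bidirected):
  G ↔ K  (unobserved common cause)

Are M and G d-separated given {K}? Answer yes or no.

No — M and G are d-connected given {K}.

Bayes-Ball from M | {K} reaches {G,N,Q}.
G ∈ reach(M|{K}) ⇒ M ⊥̸ G | {K}.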